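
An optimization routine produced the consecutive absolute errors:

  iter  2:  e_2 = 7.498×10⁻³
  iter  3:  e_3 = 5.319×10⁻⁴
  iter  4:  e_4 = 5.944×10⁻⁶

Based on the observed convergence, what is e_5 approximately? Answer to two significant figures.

First estimate the order: p ≈ ln(e_4/e_3) / ln(e_3/e_2) = ln(5.944×10⁻⁶/5.319×10⁻⁴)/ln(5.319×10⁻⁴/7.498×10⁻³) = ln(0.011175)/ln(0.0709389) ≈ 1.6985.
Then e_5 ≈ e_4·(e_4/e_3)^p = 5.944×10⁻⁶·(0.011175)^1.6985 = 5.944×10⁻⁶·0.000484115 ≈ 2.878e-09.

2.9e-9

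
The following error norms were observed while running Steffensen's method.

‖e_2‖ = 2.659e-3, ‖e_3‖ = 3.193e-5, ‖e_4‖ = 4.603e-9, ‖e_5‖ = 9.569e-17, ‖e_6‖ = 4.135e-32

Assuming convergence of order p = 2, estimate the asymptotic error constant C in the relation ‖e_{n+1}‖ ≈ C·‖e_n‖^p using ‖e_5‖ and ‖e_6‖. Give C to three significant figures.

4.52

C ≈ ‖e_6‖ / ‖e_5‖^2
  = 4.135e-32 / (9.569e-17)^2
  = 4.135e-32 / 9.15658e-33 ≈ 4.5159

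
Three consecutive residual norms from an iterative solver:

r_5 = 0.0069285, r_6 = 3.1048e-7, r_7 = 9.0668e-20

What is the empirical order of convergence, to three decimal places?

2.882

p ≈ ln(r_7/r_6) / ln(r_6/r_5)
  = ln(9.0668e-20/3.1048e-7) / ln(3.1048e-7/0.0069285)
  = ln(2.92025e-13) / ln(4.4812e-05)
  = -28.861937 / -10.013035 ≈ 2.882436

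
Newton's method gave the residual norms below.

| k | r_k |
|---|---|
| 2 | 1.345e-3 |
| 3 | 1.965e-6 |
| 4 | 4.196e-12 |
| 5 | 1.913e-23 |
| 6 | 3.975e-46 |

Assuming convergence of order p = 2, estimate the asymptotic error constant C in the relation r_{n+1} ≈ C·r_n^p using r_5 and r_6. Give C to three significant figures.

1.09

C ≈ r_6 / r_5^2
  = 3.975e-46 / (1.913e-23)^2
  = 3.975e-46 / 3.65957e-46 ≈ 1.0862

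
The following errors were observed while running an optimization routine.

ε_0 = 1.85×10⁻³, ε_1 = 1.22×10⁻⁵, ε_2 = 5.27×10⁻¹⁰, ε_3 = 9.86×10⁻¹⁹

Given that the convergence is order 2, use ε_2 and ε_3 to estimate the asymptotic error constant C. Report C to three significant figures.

3.55

C ≈ ε_3 / ε_2^2
  = 9.86×10⁻¹⁹ / (5.27×10⁻¹⁰)^2
  = 9.86×10⁻¹⁹ / 2.77729e-19 ≈ 3.5502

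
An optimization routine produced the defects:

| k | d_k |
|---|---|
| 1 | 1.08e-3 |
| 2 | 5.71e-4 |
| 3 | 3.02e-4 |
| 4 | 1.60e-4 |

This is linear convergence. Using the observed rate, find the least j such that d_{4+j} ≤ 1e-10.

23

Rate ρ ≈ d_4/d_3 = 1.60e-4/3.02e-4 = 0.5298.
After j more steps, d_{4+j} ≈ 1.60e-4·ρ^j; need ρ^j ≤ 1e-10/1.60e-4 = 6.25e-07.
j ≥ ln(6.25e-07)/ln(0.5298) = -14.2855/-0.63526 = 22.488.
So 23 more iterations are needed.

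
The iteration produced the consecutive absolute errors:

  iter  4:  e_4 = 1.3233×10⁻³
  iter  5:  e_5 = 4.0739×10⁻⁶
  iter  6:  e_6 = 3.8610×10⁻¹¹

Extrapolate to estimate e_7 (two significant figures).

First estimate the order: p ≈ ln(e_6/e_5) / ln(e_5/e_4) = ln(3.8610×10⁻¹¹/4.0739×10⁻⁶)/ln(4.0739×10⁻⁶/1.3233×10⁻³) = ln(9.4774e-06)/ln(0.00307859) ≈ 2.0000.
Then e_7 ≈ e_6·(e_6/e_5)^p = 3.8610×10⁻¹¹·(9.4774e-06)^2.0000 = 3.8610×10⁻¹¹·8.98211e-11 ≈ 3.468e-21.

3.5e-21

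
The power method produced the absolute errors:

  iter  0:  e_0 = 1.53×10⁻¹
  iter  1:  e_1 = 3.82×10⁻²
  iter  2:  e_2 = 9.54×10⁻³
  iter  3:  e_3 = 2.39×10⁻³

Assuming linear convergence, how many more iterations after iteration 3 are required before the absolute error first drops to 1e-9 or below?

11

Rate ρ ≈ e_3/e_2 = 2.39×10⁻³/9.54×10⁻³ = 0.2505.
After j more steps, e_{3+j} ≈ 2.39×10⁻³·ρ^j; need ρ^j ≤ 1e-9/2.39×10⁻³ = 4.1841e-07.
j ≥ ln(4.1841e-07)/ln(0.2505) = -14.6868/-1.38430 = 10.610.
So 11 more iterations are needed.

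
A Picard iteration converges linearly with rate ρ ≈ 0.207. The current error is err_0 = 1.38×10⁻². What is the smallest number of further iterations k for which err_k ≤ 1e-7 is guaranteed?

After k steps, err_k ≈ 1.38×10⁻²·0.207^k.
Need 0.207^k ≤ 1e-7/1.38×10⁻² = 7.24638e-06.
k ≥ ln(7.24638e-06)/ln(0.207) = -11.8350/-1.57504 = 7.514.
Smallest integer k = 8.

8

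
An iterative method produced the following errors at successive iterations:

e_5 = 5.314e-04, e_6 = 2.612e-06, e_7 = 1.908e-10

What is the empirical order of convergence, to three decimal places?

p ≈ ln(e_7/e_6) / ln(e_6/e_5)
  = ln(1.908e-10/2.612e-06) / ln(2.612e-06/5.314e-04)
  = ln(7.30475e-05) / ln(0.00491532)
  = -9.524401 / -5.315398 ≈ 1.791851

1.792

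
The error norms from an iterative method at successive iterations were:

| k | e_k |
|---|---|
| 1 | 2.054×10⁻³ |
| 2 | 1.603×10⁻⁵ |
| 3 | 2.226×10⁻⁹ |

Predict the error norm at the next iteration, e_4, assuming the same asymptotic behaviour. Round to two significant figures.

First estimate the order: p ≈ ln(e_3/e_2) / ln(e_2/e_1) = ln(2.226×10⁻⁹/1.603×10⁻⁵)/ln(1.603×10⁻⁵/2.054×10⁻³) = ln(0.000138865)/ln(0.00780428) ≈ 1.8302.
Then e_4 ≈ e_3·(e_3/e_2)^p = 2.226×10⁻⁹·(0.000138865)^1.8302 = 2.226×10⁻⁹·8.71311e-08 ≈ 1.94e-16.

1.9e-16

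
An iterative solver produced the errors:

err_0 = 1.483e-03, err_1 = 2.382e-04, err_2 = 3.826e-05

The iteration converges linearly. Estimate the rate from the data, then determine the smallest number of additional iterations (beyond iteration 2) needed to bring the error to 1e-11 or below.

9

Rate ρ ≈ err_2/err_1 = 3.826e-05/2.382e-04 = 0.1606.
After j more steps, err_{2+j} ≈ 3.826e-05·ρ^j; need ρ^j ≤ 1e-11/3.826e-05 = 2.6137e-07.
j ≥ ln(2.6137e-07)/ln(0.1606) = -15.1573/-1.82884 = 8.288.
So 9 more iterations are needed.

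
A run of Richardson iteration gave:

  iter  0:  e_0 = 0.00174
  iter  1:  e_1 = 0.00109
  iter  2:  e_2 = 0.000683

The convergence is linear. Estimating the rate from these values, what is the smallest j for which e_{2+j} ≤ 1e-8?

24

Rate ρ ≈ e_2/e_1 = 0.000683/0.00109 = 0.6266.
After j more steps, e_{2+j} ≈ 0.000683·ρ^j; need ρ^j ≤ 1e-8/0.000683 = 1.46413e-05.
j ≥ ln(1.46413e-05)/ln(0.6266) = -11.1317/-0.46745 = 23.814.
So 24 more iterations are needed.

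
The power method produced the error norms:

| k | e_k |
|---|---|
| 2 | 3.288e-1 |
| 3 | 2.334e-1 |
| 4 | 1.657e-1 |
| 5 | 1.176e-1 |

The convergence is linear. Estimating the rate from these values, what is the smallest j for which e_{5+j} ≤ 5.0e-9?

50

Rate ρ ≈ e_5/e_4 = 1.176e-1/1.657e-1 = 0.7097.
After j more steps, e_{5+j} ≈ 1.176e-1·ρ^j; need ρ^j ≤ 5.0e-9/1.176e-1 = 4.2517e-08.
j ≥ ln(4.2517e-08)/ln(0.7097) = -16.9734/-0.34291 = 49.498.
So 50 more iterations are needed.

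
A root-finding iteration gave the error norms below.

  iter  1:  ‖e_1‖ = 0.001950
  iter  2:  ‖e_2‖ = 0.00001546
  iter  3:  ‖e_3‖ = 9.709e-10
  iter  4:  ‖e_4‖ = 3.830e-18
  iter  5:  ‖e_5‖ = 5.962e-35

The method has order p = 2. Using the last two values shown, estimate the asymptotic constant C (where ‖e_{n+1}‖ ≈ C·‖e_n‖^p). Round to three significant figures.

C ≈ ‖e_5‖ / ‖e_4‖^2
  = 5.962e-35 / (3.830e-18)^2
  = 5.962e-35 / 1.46689e-35 ≈ 4.0644

4.06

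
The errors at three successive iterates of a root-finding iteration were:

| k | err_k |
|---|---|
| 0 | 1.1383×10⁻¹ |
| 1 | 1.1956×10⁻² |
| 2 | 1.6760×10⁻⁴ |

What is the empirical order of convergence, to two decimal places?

1.89

p ≈ ln(err_2/err_1) / ln(err_1/err_0)
  = ln(1.6760×10⁻⁴/1.1956×10⁻²) / ln(1.1956×10⁻²/1.1383×10⁻¹)
  = ln(0.0140181) / ln(0.105034)
  = -4.26741 / -2.25347 ≈ 1.89371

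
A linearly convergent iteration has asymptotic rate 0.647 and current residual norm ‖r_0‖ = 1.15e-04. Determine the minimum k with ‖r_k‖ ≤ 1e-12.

43

After k steps, ‖r_k‖ ≈ 1.15e-04·0.647^k.
Need 0.647^k ≤ 1e-12/1.15e-04 = 8.69565e-09.
k ≥ ln(8.69565e-09)/ln(0.647) = -18.5604/-0.43541 = 42.627.
Smallest integer k = 43.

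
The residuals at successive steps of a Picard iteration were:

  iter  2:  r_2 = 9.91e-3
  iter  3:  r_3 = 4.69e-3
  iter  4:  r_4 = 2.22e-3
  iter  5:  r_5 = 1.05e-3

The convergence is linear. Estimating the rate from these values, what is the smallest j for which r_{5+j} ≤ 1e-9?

19

Rate ρ ≈ r_5/r_4 = 1.05e-3/2.22e-3 = 0.4730.
After j more steps, r_{5+j} ≈ 1.05e-3·ρ^j; need ρ^j ≤ 1e-9/1.05e-3 = 9.52381e-07.
j ≥ ln(9.52381e-07)/ln(0.4730) = -13.8643/-0.74866 = 18.519.
So 19 more iterations are needed.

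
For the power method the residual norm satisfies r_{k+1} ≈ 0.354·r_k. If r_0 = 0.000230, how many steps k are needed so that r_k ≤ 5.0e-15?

After k steps, r_k ≈ 0.000230·0.354^k.
Need 0.354^k ≤ 5.0e-15/0.000230 = 2.17391e-11.
k ≥ ln(2.17391e-11)/ln(0.354) = -24.5519/-1.03846 = 23.643.
Smallest integer k = 24.

24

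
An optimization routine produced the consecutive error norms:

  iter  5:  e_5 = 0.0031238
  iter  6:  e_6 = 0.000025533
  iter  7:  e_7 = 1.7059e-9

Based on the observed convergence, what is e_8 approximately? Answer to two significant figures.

7.6e-18

First estimate the order: p ≈ ln(e_7/e_6) / ln(e_6/e_5) = ln(1.7059e-9/0.000025533)/ln(0.000025533/0.0031238) = ln(6.68116e-05)/ln(0.0081737) ≈ 2.0000.
Then e_8 ≈ e_7·(e_7/e_6)^p = 1.7059e-9·(6.68116e-05)^2.0000 = 1.7059e-9·4.46379e-09 ≈ 7.615e-18.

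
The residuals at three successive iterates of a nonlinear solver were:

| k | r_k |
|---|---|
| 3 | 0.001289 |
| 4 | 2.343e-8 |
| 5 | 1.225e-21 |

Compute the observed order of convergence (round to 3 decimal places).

2.802

p ≈ ln(r_5/r_4) / ln(r_4/r_3)
  = ln(1.225e-21/2.343e-8) / ln(2.343e-8/0.001289)
  = ln(5.22834e-14) / ln(1.81769e-05)
  = -30.582097 / -10.915359 ≈ 2.801749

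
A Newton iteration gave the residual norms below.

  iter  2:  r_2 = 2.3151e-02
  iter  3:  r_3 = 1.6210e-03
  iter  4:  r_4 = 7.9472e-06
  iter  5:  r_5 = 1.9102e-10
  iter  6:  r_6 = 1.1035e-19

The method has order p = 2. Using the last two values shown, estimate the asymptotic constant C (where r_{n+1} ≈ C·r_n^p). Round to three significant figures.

C ≈ r_6 / r_5^2
  = 1.1035e-19 / (1.9102e-10)^2
  = 1.1035e-19 / 3.64886e-20 ≈ 3.0242

3.02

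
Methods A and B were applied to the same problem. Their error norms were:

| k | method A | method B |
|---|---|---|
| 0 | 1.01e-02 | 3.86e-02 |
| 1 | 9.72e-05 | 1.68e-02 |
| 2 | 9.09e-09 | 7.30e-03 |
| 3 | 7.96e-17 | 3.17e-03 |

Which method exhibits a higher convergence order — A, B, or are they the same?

Method A: p ≈ ln(7.96e-17/9.09e-09)/ln(9.09e-09/9.72e-05) ≈ 2.00.
Method B: p ≈ ln(3.17e-03/7.30e-03)/ln(7.30e-03/1.68e-02) ≈ 1.00.
Method A has the higher order (≈2.0 vs ≈1.0).

A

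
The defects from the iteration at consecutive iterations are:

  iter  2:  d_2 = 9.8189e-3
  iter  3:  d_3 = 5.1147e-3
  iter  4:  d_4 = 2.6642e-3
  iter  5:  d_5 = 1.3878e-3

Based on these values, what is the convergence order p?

1

Consecutive ratios: d_5/d_4 = 1.3878e-3/2.6642e-3 = 0.520907, d_4/d_3 = 2.6642e-3/5.1147e-3 = 0.520891.
p ≈ ln(0.520907)/ln(0.520891) = -0.6522/-0.6522 ≈ 1.00.
So the convergence is linear (order 1).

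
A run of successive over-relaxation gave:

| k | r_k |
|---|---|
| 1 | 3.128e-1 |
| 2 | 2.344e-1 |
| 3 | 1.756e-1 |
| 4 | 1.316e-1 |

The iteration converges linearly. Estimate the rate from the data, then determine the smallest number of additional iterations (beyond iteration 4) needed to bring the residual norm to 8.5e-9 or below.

58

Rate ρ ≈ r_4/r_3 = 1.316e-1/1.756e-1 = 0.7494.
After j more steps, r_{4+j} ≈ 1.316e-1·ρ^j; need ρ^j ≤ 8.5e-9/1.316e-1 = 6.45897e-08.
j ≥ ln(6.45897e-08)/ln(0.7494) = -16.5552/-0.28848 = 57.388.
So 58 more iterations are needed.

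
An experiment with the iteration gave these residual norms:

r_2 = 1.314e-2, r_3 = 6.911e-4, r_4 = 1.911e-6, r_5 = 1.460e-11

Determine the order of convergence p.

Consecutive ratios: r_5/r_4 = 1.460e-11/1.911e-6 = 7.63998e-06, r_4/r_3 = 1.911e-6/6.911e-4 = 0.00276516.
p ≈ ln(7.63998e-06)/ln(0.00276516) = -11.7821/-5.8907 ≈ 2.00.
So the convergence is quadratic (order 2).

2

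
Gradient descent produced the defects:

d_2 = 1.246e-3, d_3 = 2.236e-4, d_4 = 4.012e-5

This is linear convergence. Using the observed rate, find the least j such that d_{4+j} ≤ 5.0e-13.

Rate ρ ≈ d_4/d_3 = 4.012e-5/2.236e-4 = 0.1794.
After j more steps, d_{4+j} ≈ 4.012e-5·ρ^j; need ρ^j ≤ 5.0e-13/4.012e-5 = 1.24626e-08.
j ≥ ln(1.24626e-08)/ln(0.1794) = -18.2005/-1.71814 = 10.593.
So 11 more iterations are needed.

11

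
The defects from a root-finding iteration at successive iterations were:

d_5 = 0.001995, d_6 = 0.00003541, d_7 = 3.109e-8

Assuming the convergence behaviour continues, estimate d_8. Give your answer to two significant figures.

1.4e-13

First estimate the order: p ≈ ln(d_7/d_6) / ln(d_6/d_5) = ln(3.109e-8/0.00003541)/ln(0.00003541/0.001995) = ln(0.000878001)/ln(0.0177494) ≈ 1.7458.
Then d_8 ≈ d_7·(d_7/d_6)^p = 3.109e-8·(0.000878001)^1.7458 = 3.109e-8·4.61268e-06 ≈ 1.434e-13.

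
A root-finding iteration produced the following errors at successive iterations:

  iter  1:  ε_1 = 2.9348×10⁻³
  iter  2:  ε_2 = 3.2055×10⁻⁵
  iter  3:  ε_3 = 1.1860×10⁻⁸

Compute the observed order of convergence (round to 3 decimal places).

1.749

p ≈ ln(ε_3/ε_2) / ln(ε_2/ε_1)
  = ln(1.1860×10⁻⁸/3.2055×10⁻⁵) / ln(3.2055×10⁻⁵/2.9348×10⁻³)
  = ln(0.000369989) / ln(0.0109224)
  = -7.902037 / -4.516940 ≈ 1.749423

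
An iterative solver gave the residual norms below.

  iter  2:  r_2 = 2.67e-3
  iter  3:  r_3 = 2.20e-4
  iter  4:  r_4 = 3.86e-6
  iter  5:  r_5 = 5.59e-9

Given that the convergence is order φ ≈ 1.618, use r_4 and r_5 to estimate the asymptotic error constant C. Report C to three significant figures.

C ≈ r_5 / r_4^1.618
  = 5.59e-9 / (3.86e-6)^1.618
  = 5.59e-9 / 1.7422e-09 ≈ 3.2086

3.21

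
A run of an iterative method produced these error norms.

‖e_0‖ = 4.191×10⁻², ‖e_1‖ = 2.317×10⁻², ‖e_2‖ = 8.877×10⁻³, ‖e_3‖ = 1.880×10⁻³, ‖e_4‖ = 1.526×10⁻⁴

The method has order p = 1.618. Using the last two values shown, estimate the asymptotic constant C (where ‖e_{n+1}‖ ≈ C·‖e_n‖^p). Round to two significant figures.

3.9

C ≈ ‖e_4‖ / ‖e_3‖^1.618
  = 1.526×10⁻⁴ / (1.880×10⁻³)^1.618
  = 1.526×10⁻⁴ / 3.88676e-05 ≈ 3.9262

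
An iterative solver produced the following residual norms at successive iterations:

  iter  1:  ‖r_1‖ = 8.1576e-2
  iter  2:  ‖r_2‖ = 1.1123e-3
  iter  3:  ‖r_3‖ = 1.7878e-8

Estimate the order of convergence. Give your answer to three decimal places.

p ≈ ln(‖r_3‖/‖r_2‖) / ln(‖r_2‖/‖r_1‖)
  = ln(1.7878e-8/1.1123e-3) / ln(1.1123e-3/8.1576e-2)
  = ln(1.6073e-05) / ln(0.0136351)
  = -11.038370 / -4.295108 ≈ 2.569987

2.570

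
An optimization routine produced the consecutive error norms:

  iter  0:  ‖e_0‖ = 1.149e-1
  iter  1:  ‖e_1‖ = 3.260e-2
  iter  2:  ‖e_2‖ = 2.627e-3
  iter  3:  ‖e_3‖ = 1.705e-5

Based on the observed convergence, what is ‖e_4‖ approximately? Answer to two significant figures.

7.2e-10

First estimate the order: p ≈ ln(‖e_3‖/‖e_2‖) / ln(‖e_2‖/‖e_1‖) = ln(1.705e-5/2.627e-3)/ln(2.627e-3/3.260e-2) = ln(0.00649029)/ln(0.0805828) ≈ 2.0002.
Then ‖e_4‖ ≈ ‖e_3‖·(‖e_3‖/‖e_2‖)^p = 1.705e-5·(0.00649029)^2.0002 = 1.705e-5·4.20814e-05 ≈ 7.175e-10.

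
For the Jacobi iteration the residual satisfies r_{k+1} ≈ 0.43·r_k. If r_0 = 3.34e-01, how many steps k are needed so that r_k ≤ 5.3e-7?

After k steps, r_k ≈ 3.34e-01·0.43^k.
Need 0.43^k ≤ 5.3e-7/3.34e-01 = 1.58683e-06.
k ≥ ln(1.58683e-06)/ln(0.43) = -13.3538/-0.84397 = 15.823.
Smallest integer k = 16.

16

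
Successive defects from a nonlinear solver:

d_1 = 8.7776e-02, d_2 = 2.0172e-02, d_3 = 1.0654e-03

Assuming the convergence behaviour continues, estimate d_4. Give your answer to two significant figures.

3.0e-6

First estimate the order: p ≈ ln(d_3/d_2) / ln(d_2/d_1) = ln(1.0654e-03/2.0172e-02)/ln(2.0172e-02/8.7776e-02) = ln(0.0528158)/ln(0.229812) ≈ 2.0000.
Then d_4 ≈ d_3·(d_3/d_2)^p = 1.0654e-03·(0.0528158)^2.0000 = 1.0654e-03·0.00278951 ≈ 2.972e-06.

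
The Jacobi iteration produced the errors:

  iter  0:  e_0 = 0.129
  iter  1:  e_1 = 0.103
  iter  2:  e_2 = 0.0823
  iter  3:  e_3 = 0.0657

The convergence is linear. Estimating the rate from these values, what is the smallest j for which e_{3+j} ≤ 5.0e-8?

63

Rate ρ ≈ e_3/e_2 = 0.0657/0.0823 = 0.7983.
After j more steps, e_{3+j} ≈ 0.0657·ρ^j; need ρ^j ≤ 5.0e-8/0.0657 = 7.61035e-07.
j ≥ ln(7.61035e-07)/ln(0.7983) = -14.0886/-0.22527 = 62.541.
So 63 more iterations are needed.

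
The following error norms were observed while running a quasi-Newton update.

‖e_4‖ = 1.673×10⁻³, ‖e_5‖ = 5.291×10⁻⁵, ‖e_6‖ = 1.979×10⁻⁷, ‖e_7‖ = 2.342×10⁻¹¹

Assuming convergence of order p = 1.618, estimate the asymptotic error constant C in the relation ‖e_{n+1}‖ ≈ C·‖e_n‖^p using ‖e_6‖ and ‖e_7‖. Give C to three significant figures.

C ≈ ‖e_7‖ / ‖e_6‖^1.618
  = 2.342×10⁻¹¹ / (1.979×10⁻⁷)^1.618
  = 2.342×10⁻¹¹ / 1.42446e-11 ≈ 1.6441

1.64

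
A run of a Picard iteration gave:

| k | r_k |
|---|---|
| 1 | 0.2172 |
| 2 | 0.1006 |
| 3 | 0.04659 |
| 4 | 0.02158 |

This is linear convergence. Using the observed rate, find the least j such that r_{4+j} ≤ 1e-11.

28

Rate ρ ≈ r_4/r_3 = 0.02158/0.04659 = 0.4632.
After j more steps, r_{4+j} ≈ 0.02158·ρ^j; need ρ^j ≤ 1e-11/0.02158 = 4.63392e-10.
j ≥ ln(4.63392e-10)/ln(0.4632) = -21.4924/-0.76960 = 27.927.
So 28 more iterations are needed.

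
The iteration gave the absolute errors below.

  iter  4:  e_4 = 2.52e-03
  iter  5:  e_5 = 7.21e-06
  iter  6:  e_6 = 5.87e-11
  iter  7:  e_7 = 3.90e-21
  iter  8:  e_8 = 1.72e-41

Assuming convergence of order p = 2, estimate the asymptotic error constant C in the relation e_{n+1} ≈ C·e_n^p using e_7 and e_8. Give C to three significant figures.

C ≈ e_8 / e_7^2
  = 1.72e-41 / (3.90e-21)^2
  = 1.72e-41 / 1.521e-41 ≈ 1.1308

1.13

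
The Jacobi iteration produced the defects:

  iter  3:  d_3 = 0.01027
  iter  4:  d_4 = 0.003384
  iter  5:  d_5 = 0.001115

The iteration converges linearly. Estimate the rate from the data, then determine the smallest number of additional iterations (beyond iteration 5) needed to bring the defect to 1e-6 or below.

7

Rate ρ ≈ d_5/d_4 = 0.001115/0.003384 = 0.3295.
After j more steps, d_{5+j} ≈ 0.001115·ρ^j; need ρ^j ≤ 1e-6/0.001115 = 0.000896861.
j ≥ ln(0.000896861)/ln(0.3295) = -7.0166/-1.11018 = 6.320.
So 7 more iterations are needed.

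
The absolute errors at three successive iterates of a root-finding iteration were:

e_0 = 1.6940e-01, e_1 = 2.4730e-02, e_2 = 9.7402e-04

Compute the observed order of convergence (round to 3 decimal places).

1.681

p ≈ ln(e_2/e_1) / ln(e_1/e_0)
  = ln(9.7402e-04/2.4730e-02) / ln(2.4730e-02/1.6940e-01)
  = ln(0.0393862) / ln(0.145986)
  = -3.234340 / -1.924245 ≈ 1.680836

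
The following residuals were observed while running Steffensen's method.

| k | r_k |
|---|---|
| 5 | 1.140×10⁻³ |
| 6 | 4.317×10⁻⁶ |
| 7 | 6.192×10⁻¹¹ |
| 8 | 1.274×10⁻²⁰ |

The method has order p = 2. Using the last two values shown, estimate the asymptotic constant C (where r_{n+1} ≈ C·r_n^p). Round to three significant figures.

3.32

C ≈ r_8 / r_7^2
  = 1.274×10⁻²⁰ / (6.192×10⁻¹¹)^2
  = 1.274×10⁻²⁰ / 3.83409e-21 ≈ 3.3228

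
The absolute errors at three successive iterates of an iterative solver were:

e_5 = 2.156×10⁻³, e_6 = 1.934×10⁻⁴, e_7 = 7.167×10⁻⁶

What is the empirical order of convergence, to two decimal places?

1.37

p ≈ ln(e_7/e_6) / ln(e_6/e_5)
  = ln(7.167×10⁻⁶/1.934×10⁻⁴) / ln(1.934×10⁻⁴/2.156×10⁻³)
  = ln(0.0370579) / ln(0.0897032)
  = -3.29527 / -2.41125 ≈ 1.36662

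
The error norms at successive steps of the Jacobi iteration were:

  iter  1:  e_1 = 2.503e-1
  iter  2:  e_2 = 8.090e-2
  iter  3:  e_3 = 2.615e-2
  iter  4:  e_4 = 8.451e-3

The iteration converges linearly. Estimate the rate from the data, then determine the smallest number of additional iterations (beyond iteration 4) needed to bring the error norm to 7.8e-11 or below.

Rate ρ ≈ e_4/e_3 = 8.451e-3/2.615e-2 = 0.3232.
After j more steps, e_{4+j} ≈ 8.451e-3·ρ^j; need ρ^j ≤ 7.8e-11/8.451e-3 = 9.22968e-09.
j ≥ ln(9.22968e-09)/ln(0.3232) = -18.5008/-1.12948 = 16.380.
So 17 more iterations are needed.

17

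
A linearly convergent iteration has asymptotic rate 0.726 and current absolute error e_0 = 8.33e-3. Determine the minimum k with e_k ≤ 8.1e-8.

After k steps, e_k ≈ 8.33e-3·0.726^k.
Need 0.726^k ≤ 8.1e-8/8.33e-3 = 9.72389e-06.
k ≥ ln(9.72389e-06)/ln(0.726) = -11.5409/-0.32021 = 36.042.
Smallest integer k = 37.

37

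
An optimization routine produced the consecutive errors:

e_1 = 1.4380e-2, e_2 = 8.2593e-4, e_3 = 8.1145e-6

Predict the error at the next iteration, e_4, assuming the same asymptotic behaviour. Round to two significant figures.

First estimate the order: p ≈ ln(e_3/e_2) / ln(e_2/e_1) = ln(8.1145e-6/8.2593e-4)/ln(8.2593e-4/1.4380e-2) = ln(0.00982468)/ln(0.057436) ≈ 1.6180.
Then e_4 ≈ e_3·(e_3/e_2)^p = 8.1145e-6·(0.00982468)^1.6180 = 8.1145e-6·0.000564379 ≈ 4.58e-09.

4.6e-9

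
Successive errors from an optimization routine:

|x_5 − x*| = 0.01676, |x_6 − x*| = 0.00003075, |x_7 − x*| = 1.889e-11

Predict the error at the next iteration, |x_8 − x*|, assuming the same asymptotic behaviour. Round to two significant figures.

1.5e-25

First estimate the order: p ≈ ln(|x_7 − x*|/|x_6 − x*|) / ln(|x_6 − x*|/|x_5 − x*|) = ln(1.889e-11/0.00003075)/ln(0.00003075/0.01676) = ln(6.14309e-07)/ln(0.00183473) ≈ 2.2700.
Then |x_8 − x*| ≈ |x_7 − x*|·(|x_7 − x*|/|x_6 − x*|)^p = 1.889e-11·(6.14309e-07)^2.2700 = 1.889e-11·7.93667e-15 ≈ 1.499e-25.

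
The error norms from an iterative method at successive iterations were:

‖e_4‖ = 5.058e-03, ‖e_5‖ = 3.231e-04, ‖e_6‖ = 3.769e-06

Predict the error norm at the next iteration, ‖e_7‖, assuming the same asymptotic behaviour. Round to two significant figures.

2.8e-9

First estimate the order: p ≈ ln(‖e_6‖/‖e_5‖) / ln(‖e_5‖/‖e_4‖) = ln(3.769e-06/3.231e-04)/ln(3.231e-04/5.058e-03) = ln(0.0116651)/ln(0.063879) ≈ 1.6182.
Then ‖e_7‖ ≈ ‖e_6‖·(‖e_6‖/‖e_5‖)^p = 3.769e-06·(0.0116651)^1.6182 = 3.769e-06·0.000744456 ≈ 2.806e-09.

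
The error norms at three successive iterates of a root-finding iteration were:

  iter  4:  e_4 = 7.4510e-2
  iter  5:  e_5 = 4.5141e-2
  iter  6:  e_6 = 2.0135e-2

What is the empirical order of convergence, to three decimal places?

p ≈ ln(e_6/e_5) / ln(e_5/e_4)
  = ln(2.0135e-2/4.5141e-2) / ln(4.5141e-2/7.4510e-2)
  = ln(0.446047) / ln(0.605838)
  = -0.807331 / -0.501143 ≈ 1.610979

1.611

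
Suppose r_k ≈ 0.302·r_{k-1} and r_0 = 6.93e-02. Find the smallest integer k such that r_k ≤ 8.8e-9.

After k steps, r_k ≈ 6.93e-02·0.302^k.
Need 0.302^k ≤ 8.8e-9/6.93e-02 = 1.26984e-07.
k ≥ ln(1.26984e-07)/ln(0.302) = -15.8792/-1.19733 = 13.262.
Smallest integer k = 14.

14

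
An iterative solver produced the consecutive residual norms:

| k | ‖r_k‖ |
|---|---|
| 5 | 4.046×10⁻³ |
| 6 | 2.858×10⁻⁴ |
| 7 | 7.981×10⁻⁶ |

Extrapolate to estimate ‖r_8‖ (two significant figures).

6.4e-8

First estimate the order: p ≈ ln(‖r_7‖/‖r_6‖) / ln(‖r_6‖/‖r_5‖) = ln(7.981×10⁻⁶/2.858×10⁻⁴)/ln(2.858×10⁻⁴/4.046×10⁻³) = ln(0.0279251)/ln(0.0706377) ≈ 1.3502.
Then ‖r_8‖ ≈ ‖r_7‖·(‖r_7‖/‖r_6‖)^p = 7.981×10⁻⁶·(0.0279251)^1.3502 = 7.981×10⁻⁶·0.00797594 ≈ 6.366e-08.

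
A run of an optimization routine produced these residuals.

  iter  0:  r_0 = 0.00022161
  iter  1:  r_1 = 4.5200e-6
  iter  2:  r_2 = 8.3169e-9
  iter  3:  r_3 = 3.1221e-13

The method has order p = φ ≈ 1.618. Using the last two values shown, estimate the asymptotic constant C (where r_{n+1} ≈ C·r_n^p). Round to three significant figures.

C ≈ r_3 / r_2^1.618
  = 3.1221e-13 / (8.3169e-9)^1.618
  = 3.1221e-13 / 8.44302e-14 ≈ 3.6978

3.70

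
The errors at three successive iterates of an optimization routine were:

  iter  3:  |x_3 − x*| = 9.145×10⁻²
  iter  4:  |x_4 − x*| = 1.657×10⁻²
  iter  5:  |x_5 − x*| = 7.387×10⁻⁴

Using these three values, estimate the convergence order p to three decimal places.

1.821

p ≈ ln(|x_5 − x*|/|x_4 − x*|) / ln(|x_4 − x*|/|x_3 − x*|)
  = ln(7.387×10⁻⁴/1.657×10⁻²) / ln(1.657×10⁻²/9.145×10⁻²)
  = ln(0.0445806) / ln(0.181192)
  = -3.110456 / -1.708198 ≈ 1.820899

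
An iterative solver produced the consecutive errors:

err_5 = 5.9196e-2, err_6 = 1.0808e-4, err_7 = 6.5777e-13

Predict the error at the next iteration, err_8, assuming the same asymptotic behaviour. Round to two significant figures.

First estimate the order: p ≈ ln(err_7/err_6) / ln(err_6/err_5) = ln(6.5777e-13/1.0808e-4)/ln(1.0808e-4/5.9196e-2) = ln(6.08595e-09)/ln(0.0018258) ≈ 3.0000.
Then err_8 ≈ err_7·(err_7/err_6)^p = 6.5777e-13·(6.08595e-09)^3.0000 = 6.5777e-13·2.25416e-25 ≈ 1.483e-37.

1.5e-37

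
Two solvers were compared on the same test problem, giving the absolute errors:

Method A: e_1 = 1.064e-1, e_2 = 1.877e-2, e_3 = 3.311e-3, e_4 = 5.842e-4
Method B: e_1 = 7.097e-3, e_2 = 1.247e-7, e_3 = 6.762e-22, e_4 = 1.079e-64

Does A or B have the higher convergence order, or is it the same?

B

Method A: p ≈ ln(5.842e-4/3.311e-3)/ln(3.311e-3/1.877e-2) ≈ 1.00.
Method B: p ≈ ln(1.079e-64/6.762e-22)/ln(6.762e-22/1.247e-7) ≈ 3.00.
Method B has the higher order (≈3.0 vs ≈1.0).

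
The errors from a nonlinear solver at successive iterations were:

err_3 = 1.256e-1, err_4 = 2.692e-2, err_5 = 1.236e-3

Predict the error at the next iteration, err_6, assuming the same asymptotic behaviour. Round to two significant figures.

First estimate the order: p ≈ ln(err_5/err_4) / ln(err_4/err_3) = ln(1.236e-3/2.692e-2)/ln(2.692e-2/1.256e-1) = ln(0.0459138)/ln(0.214331) ≈ 2.0003.
Then err_6 ≈ err_5·(err_5/err_4)^p = 1.236e-3·(0.0459138)^2.0003 = 1.236e-3·0.00210613 ≈ 2.603e-06.

2.6e-6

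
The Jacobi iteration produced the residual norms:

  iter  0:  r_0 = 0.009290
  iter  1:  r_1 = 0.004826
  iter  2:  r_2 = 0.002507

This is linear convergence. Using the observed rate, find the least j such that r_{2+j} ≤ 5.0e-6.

10

Rate ρ ≈ r_2/r_1 = 0.002507/0.004826 = 0.5195.
After j more steps, r_{2+j} ≈ 0.002507·ρ^j; need ρ^j ≤ 5.0e-6/0.002507 = 0.00199442.
j ≥ ln(0.00199442)/ln(0.5195) = -6.2174/-0.65489 = 9.494.
So 10 more iterations are needed.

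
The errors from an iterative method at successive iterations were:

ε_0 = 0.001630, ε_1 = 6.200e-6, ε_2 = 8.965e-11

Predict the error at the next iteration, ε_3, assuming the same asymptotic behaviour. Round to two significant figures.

1.9e-20

First estimate the order: p ≈ ln(ε_2/ε_1) / ln(ε_1/ε_0) = ln(8.965e-11/6.200e-6)/ln(6.200e-6/0.001630) = ln(1.44597e-05)/ln(0.00380368) ≈ 2.0001.
Then ε_3 ≈ ε_2·(ε_2/ε_1)^p = 8.965e-11·(1.44597e-05)^2.0001 = 8.965e-11·2.0885e-10 ≈ 1.872e-20.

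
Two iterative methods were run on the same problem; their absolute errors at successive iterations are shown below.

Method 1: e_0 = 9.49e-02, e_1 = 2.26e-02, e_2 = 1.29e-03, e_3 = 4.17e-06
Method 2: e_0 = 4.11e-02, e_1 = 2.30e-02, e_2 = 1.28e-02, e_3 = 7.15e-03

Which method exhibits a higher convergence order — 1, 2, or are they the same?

Method 1: p ≈ ln(4.17e-06/1.29e-03)/ln(1.29e-03/2.26e-02) ≈ 2.00.
Method 2: p ≈ ln(7.15e-03/1.28e-02)/ln(1.28e-02/2.30e-02) ≈ 0.99.
Method 1 has the higher order (≈2.0 vs ≈1.0).

1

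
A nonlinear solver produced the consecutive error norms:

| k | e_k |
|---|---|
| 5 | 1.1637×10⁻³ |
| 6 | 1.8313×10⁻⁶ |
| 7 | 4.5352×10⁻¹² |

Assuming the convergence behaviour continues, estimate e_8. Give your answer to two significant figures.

First estimate the order: p ≈ ln(e_7/e_6) / ln(e_6/e_5) = ln(4.5352×10⁻¹²/1.8313×10⁻⁶)/ln(1.8313×10⁻⁶/1.1637×10⁻³) = ln(2.47649e-06)/ln(0.00157369) ≈ 2.0000.
Then e_8 ≈ e_7·(e_7/e_6)^p = 4.5352×10⁻¹²·(2.47649e-06)^2.0000 = 4.5352×10⁻¹²·6.133e-12 ≈ 2.781e-23.

2.8e-23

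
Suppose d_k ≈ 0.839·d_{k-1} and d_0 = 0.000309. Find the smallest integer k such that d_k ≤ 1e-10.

86

After k steps, d_k ≈ 0.000309·0.839^k.
Need 0.839^k ≤ 1e-10/0.000309 = 3.23625e-07.
k ≥ ln(3.23625e-07)/ln(0.839) = -14.9437/-0.17554 = 85.130.
Smallest integer k = 86.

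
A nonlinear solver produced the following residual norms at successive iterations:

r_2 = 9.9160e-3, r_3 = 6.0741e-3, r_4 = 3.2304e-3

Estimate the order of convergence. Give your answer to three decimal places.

1.288

p ≈ ln(r_4/r_3) / ln(r_3/r_2)
  = ln(3.2304e-3/6.0741e-3) / ln(6.0741e-3/9.9160e-3)
  = ln(0.531832) / ln(0.612555)
  = -0.631428 / -0.490117 ≈ 1.288321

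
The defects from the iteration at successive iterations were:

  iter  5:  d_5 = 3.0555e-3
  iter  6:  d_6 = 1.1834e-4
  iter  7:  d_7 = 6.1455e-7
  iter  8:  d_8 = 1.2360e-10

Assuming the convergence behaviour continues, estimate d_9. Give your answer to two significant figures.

First estimate the order: p ≈ ln(d_8/d_7) / ln(d_7/d_6) = ln(1.2360e-10/6.1455e-7)/ln(6.1455e-7/1.1834e-4) = ln(0.000201123)/ln(0.00519309) ≈ 1.6180.
Then d_9 ≈ d_8·(d_8/d_7)^p = 1.2360e-10·(0.000201123)^1.6180 = 1.2360e-10·1.04472e-06 ≈ 1.291e-16.

1.3e-16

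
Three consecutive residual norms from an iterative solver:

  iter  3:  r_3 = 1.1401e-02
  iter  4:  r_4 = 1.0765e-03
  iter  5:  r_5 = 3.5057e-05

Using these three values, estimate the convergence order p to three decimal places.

p ≈ ln(r_5/r_4) / ln(r_4/r_3)
  = ln(3.5057e-05/1.0765e-03) / ln(1.0765e-03/1.1401e-02)
  = ln(0.0325657) / ln(0.0944215)
  = -3.424496 / -2.359986 ≈ 1.451066

1.451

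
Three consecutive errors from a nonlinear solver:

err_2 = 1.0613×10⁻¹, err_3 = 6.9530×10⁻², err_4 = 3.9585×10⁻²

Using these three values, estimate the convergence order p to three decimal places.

p ≈ ln(err_4/err_3) / ln(err_3/err_2)
  = ln(3.9585×10⁻²/6.9530×10⁻²) / ln(6.9530×10⁻²/1.0613×10⁻¹)
  = ln(0.569323) / ln(0.65514)
  = -0.563307 / -0.422906 ≈ 1.331991

1.332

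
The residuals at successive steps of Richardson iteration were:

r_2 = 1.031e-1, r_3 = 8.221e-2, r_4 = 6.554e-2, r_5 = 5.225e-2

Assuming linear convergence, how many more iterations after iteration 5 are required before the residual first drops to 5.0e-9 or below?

Rate ρ ≈ r_5/r_4 = 5.225e-2/6.554e-2 = 0.7972.
After j more steps, r_{5+j} ≈ 5.225e-2·ρ^j; need ρ^j ≤ 5.0e-9/5.225e-2 = 9.56938e-08.
j ≥ ln(9.56938e-08)/ln(0.7972) = -16.1621/-0.22665 = 71.309.
So 72 more iterations are needed.

72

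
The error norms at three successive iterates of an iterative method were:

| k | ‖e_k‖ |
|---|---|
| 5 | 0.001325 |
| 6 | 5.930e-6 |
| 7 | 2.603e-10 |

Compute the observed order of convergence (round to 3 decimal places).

p ≈ ln(‖e_7‖/‖e_6‖) / ln(‖e_6‖/‖e_5‖)
  = ln(2.603e-10/5.930e-6) / ln(5.930e-6/0.001325)
  = ln(4.38954e-05) / ln(0.00447547)
  = -10.033701 / -5.409144 ≈ 1.854952

1.855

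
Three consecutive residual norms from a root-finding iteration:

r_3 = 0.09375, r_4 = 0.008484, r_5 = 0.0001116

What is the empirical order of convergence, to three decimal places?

1.803

p ≈ ln(r_5/r_4) / ln(r_4/r_3)
  = ln(0.0001116/0.008484) / ln(0.008484/0.09375)
  = ln(0.0131542) / ln(0.090496)
  = -4.331014 / -2.402450 ≈ 1.802749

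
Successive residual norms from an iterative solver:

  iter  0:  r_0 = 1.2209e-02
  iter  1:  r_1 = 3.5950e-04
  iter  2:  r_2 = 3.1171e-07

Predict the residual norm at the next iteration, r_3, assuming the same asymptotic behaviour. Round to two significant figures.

First estimate the order: p ≈ ln(r_2/r_1) / ln(r_1/r_0) = ln(3.1171e-07/3.5950e-04)/ln(3.5950e-04/1.2209e-02) = ln(0.000867065)/ln(0.0294455) ≈ 2.0000.
Then r_3 ≈ r_2·(r_2/r_1)^p = 3.1171e-07·(0.000867065)^2.0000 = 3.1171e-07·7.51802e-07 ≈ 2.343e-13.

2.3e-13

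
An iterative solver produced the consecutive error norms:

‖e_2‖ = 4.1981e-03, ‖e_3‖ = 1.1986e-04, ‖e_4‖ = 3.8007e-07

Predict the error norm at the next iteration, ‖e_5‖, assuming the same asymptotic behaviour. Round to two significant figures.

First estimate the order: p ≈ ln(‖e_4‖/‖e_3‖) / ln(‖e_3‖/‖e_2‖) = ln(3.8007e-07/1.1986e-04)/ln(1.1986e-04/4.1981e-03) = ln(0.00317095)/ln(0.028551) ≈ 1.6180.
Then ‖e_5‖ ≈ ‖e_4‖·(‖e_4‖/‖e_3‖)^p = 3.8007e-07·(0.00317095)^1.6180 = 3.8007e-07·9.05575e-05 ≈ 3.442e-11.

3.4e-11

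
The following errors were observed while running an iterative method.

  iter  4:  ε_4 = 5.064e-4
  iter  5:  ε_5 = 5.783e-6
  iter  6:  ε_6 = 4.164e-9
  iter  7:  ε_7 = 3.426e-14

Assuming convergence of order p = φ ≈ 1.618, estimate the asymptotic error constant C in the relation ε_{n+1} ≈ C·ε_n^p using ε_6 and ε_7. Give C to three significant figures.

C ≈ ε_7 / ε_6^1.618
  = 3.426e-14 / (4.164e-9)^1.618
  = 3.426e-14 / 2.75657e-14 ≈ 1.2429

1.24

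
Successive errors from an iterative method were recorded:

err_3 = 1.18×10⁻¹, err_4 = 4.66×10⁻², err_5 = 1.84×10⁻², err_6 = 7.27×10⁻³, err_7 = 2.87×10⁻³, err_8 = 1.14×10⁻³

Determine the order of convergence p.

1

Consecutive ratios: err_8/err_7 = 1.14×10⁻³/2.87×10⁻³ = 0.397213, err_7/err_6 = 2.87×10⁻³/7.27×10⁻³ = 0.394773.
p ≈ ln(0.397213)/ln(0.394773) = -0.9233/-0.9294 ≈ 0.99.
So the convergence is linear (order 1).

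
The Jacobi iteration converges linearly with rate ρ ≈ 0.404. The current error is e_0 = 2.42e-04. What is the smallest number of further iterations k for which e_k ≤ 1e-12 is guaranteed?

22

After k steps, e_k ≈ 2.42e-04·0.404^k.
Need 0.404^k ≤ 1e-12/2.42e-04 = 4.13223e-09.
k ≥ ln(4.13223e-09)/ln(0.404) = -19.3044/-0.90634 = 21.299.
Smallest integer k = 22.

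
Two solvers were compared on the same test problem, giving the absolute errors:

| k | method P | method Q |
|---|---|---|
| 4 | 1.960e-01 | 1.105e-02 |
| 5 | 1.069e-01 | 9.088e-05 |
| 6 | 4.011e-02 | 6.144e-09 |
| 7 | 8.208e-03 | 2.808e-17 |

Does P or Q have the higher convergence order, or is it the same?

Q

Method P: p ≈ ln(8.208e-03/4.011e-02)/ln(4.011e-02/1.069e-01) ≈ 1.62.
Method Q: p ≈ ln(2.808e-17/6.144e-09)/ln(6.144e-09/9.088e-05) ≈ 2.00.
Method Q has the higher order (≈2.0 vs ≈1.6).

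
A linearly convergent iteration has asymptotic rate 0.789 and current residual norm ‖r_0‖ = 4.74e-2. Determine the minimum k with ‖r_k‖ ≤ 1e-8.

After k steps, ‖r_k‖ ≈ 4.74e-2·0.789^k.
Need 0.789^k ≤ 1e-8/4.74e-2 = 2.1097e-07.
k ≥ ln(2.1097e-07)/ln(0.789) = -15.3715/-0.23699 = 64.861.
Smallest integer k = 65.

65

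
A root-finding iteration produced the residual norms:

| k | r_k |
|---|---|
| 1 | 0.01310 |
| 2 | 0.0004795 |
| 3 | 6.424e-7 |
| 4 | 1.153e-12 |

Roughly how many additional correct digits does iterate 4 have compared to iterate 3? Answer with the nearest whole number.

Digits gained ≈ log₁₀(r_3/r_4) = log₁₀(6.424e-7/1.153e-12) = log₁₀(557155) ≈ 5.746.

6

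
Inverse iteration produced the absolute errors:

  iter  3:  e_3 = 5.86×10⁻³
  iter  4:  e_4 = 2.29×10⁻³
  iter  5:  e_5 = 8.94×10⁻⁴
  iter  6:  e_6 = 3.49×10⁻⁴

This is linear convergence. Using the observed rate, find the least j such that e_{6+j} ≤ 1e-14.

26

Rate ρ ≈ e_6/e_5 = 3.49×10⁻⁴/8.94×10⁻⁴ = 0.3904.
After j more steps, e_{6+j} ≈ 3.49×10⁻⁴·ρ^j; need ρ^j ≤ 1e-14/3.49×10⁻⁴ = 2.86533e-11.
j ≥ ln(2.86533e-11)/ln(0.3904) = -24.2758/-0.94058 = 25.809.
So 26 more iterations are needed.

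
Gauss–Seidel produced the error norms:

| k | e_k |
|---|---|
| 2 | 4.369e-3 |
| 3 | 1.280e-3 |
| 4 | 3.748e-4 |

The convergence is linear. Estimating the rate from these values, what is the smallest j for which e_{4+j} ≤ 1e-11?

Rate ρ ≈ e_4/e_3 = 3.748e-4/1.280e-3 = 0.2928.
After j more steps, e_{4+j} ≈ 3.748e-4·ρ^j; need ρ^j ≤ 1e-11/3.748e-4 = 2.66809e-08.
j ≥ ln(2.66809e-08)/ln(0.2928) = -17.4393/-1.22827 = 14.198.
So 15 more iterations are needed.

15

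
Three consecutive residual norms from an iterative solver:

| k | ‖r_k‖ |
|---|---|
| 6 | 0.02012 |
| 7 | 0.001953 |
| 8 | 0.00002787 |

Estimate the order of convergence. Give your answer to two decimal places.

1.82

p ≈ ln(‖r_8‖/‖r_7‖) / ln(‖r_7‖/‖r_6‖)
  = ln(0.00002787/0.001953) / ln(0.001953/0.02012)
  = ln(0.0142704) / ln(0.0970676)
  = -4.24957 / -2.33235 ≈ 1.82201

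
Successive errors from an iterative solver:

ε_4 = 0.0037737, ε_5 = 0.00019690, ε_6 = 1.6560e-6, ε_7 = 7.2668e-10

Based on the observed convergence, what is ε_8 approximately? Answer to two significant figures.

2.7e-15

First estimate the order: p ≈ ln(ε_7/ε_6) / ln(ε_6/ε_5) = ln(7.2668e-10/1.6560e-6)/ln(1.6560e-6/0.00019690) = ln(0.000438816)/ln(0.00841036) ≈ 1.6180.
Then ε_8 ≈ ε_7·(ε_7/ε_6)^p = 7.2668e-10·(0.000438816)^1.6180 = 7.2668e-10·3.69159e-06 ≈ 2.683e-15.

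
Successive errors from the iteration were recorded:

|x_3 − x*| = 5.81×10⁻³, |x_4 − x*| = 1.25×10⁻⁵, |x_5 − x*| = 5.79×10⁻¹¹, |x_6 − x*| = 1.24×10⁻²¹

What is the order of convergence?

Consecutive ratios: |x_6 − x*|/|x_5 − x*| = 1.24×10⁻²¹/5.79×10⁻¹¹ = 2.14162e-11, |x_5 − x*|/|x_4 − x*| = 5.79×10⁻¹¹/1.25×10⁻⁵ = 4.632e-06.
p ≈ ln(2.14162e-11)/ln(4.632e-06) = -24.5669/-12.2825 ≈ 2.00.
So the convergence is quadratic (order 2).

2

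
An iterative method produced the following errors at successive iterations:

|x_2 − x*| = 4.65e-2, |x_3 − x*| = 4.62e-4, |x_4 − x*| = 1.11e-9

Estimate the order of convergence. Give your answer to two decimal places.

2.81

p ≈ ln(|x_4 − x*|/|x_3 − x*|) / ln(|x_3 − x*|/|x_2 − x*|)
  = ln(1.11e-9/4.62e-4) / ln(4.62e-4/4.65e-2)
  = ln(2.4026e-06) / ln(0.00993548)
  = -12.93896 / -4.61164 ≈ 2.80572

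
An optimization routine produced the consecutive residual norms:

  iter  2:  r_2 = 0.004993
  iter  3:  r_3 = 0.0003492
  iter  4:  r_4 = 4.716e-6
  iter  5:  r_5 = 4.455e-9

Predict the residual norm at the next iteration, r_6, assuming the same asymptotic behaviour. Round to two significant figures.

5.7e-14

First estimate the order: p ≈ ln(r_5/r_4) / ln(r_4/r_3) = ln(4.455e-9/4.716e-6)/ln(4.716e-6/0.0003492) = ln(0.000944656)/ln(0.0135052) ≈ 1.6179.
Then r_6 ≈ r_5·(r_5/r_4)^p = 4.455e-9·(0.000944656)^1.6179 = 4.455e-9·1.27731e-05 ≈ 5.69e-14.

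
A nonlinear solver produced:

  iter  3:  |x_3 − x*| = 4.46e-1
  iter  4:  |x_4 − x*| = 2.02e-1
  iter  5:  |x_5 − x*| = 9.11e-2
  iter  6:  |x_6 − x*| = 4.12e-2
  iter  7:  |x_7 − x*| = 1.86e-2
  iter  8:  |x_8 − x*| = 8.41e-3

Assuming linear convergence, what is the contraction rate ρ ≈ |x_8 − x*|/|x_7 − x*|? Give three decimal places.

ρ ≈ |x_8 − x*|/|x_7 − x*| = 8.41e-3/1.86e-2 = 0.45215

0.452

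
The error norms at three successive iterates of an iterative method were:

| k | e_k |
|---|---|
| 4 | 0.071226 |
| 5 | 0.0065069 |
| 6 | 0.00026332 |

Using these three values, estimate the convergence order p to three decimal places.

1.340

p ≈ ln(e_6/e_5) / ln(e_5/e_4)
  = ln(0.00026332/0.0065069) / ln(0.0065069/0.071226)
  = ln(0.0404678) / ln(0.0913557)
  = -3.207249 / -2.392995 ≈ 1.340266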